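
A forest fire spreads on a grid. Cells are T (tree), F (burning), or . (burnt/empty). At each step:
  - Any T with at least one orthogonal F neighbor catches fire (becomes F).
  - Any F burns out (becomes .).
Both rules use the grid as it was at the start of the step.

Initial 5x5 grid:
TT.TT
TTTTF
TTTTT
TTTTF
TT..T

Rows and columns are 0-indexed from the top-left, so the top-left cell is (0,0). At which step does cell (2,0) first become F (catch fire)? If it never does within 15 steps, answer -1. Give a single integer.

Step 1: cell (2,0)='T' (+5 fires, +2 burnt)
Step 2: cell (2,0)='T' (+4 fires, +5 burnt)
Step 3: cell (2,0)='T' (+3 fires, +4 burnt)
Step 4: cell (2,0)='T' (+5 fires, +3 burnt)
Step 5: cell (2,0)='F' (+3 fires, +5 burnt)
  -> target ignites at step 5
Step 6: cell (2,0)='.' (+0 fires, +3 burnt)
  fire out at step 6

5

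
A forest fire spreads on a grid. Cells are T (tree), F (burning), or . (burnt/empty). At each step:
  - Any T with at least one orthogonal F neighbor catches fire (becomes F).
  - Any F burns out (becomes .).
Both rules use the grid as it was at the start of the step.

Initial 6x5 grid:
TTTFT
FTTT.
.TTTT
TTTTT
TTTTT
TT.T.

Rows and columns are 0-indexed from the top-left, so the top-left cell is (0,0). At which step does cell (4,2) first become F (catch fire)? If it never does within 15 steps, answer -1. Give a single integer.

Step 1: cell (4,2)='T' (+5 fires, +2 burnt)
Step 2: cell (4,2)='T' (+4 fires, +5 burnt)
Step 3: cell (4,2)='T' (+4 fires, +4 burnt)
Step 4: cell (4,2)='T' (+5 fires, +4 burnt)
Step 5: cell (4,2)='F' (+5 fires, +5 burnt)
  -> target ignites at step 5
Step 6: cell (4,2)='.' (+1 fires, +5 burnt)
Step 7: cell (4,2)='.' (+0 fires, +1 burnt)
  fire out at step 7

5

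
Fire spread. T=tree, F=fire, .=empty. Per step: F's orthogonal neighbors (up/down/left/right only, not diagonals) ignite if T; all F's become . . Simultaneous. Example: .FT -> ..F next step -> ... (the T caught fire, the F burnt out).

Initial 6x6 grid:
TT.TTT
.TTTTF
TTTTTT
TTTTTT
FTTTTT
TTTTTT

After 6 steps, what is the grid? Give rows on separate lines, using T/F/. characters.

Step 1: 6 trees catch fire, 2 burn out
  TT.TTF
  .TTTF.
  TTTTTF
  FTTTTT
  .FTTTT
  FTTTTT
Step 2: 8 trees catch fire, 6 burn out
  TT.TF.
  .TTF..
  FTTTF.
  .FTTTF
  ..FTTT
  .FTTTT
Step 3: 9 trees catch fire, 8 burn out
  TT.F..
  .TF...
  .FTF..
  ..FTF.
  ...FTF
  ..FTTT
Step 4: 6 trees catch fire, 9 burn out
  TT....
  .F....
  ..F...
  ...F..
  ....F.
  ...FTF
Step 5: 2 trees catch fire, 6 burn out
  TF....
  ......
  ......
  ......
  ......
  ....F.
Step 6: 1 trees catch fire, 2 burn out
  F.....
  ......
  ......
  ......
  ......
  ......

F.....
......
......
......
......
......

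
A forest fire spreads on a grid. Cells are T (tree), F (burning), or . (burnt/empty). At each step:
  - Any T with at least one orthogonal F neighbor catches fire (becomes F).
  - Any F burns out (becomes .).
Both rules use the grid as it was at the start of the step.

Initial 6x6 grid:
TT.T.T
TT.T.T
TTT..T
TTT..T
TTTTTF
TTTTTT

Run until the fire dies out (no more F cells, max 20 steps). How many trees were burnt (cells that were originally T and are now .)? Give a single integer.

Answer: 25

Derivation:
Step 1: +3 fires, +1 burnt (F count now 3)
Step 2: +3 fires, +3 burnt (F count now 3)
Step 3: +3 fires, +3 burnt (F count now 3)
Step 4: +4 fires, +3 burnt (F count now 4)
Step 5: +4 fires, +4 burnt (F count now 4)
Step 6: +3 fires, +4 burnt (F count now 3)
Step 7: +2 fires, +3 burnt (F count now 2)
Step 8: +2 fires, +2 burnt (F count now 2)
Step 9: +1 fires, +2 burnt (F count now 1)
Step 10: +0 fires, +1 burnt (F count now 0)
Fire out after step 10
Initially T: 27, now '.': 34
Total burnt (originally-T cells now '.'): 25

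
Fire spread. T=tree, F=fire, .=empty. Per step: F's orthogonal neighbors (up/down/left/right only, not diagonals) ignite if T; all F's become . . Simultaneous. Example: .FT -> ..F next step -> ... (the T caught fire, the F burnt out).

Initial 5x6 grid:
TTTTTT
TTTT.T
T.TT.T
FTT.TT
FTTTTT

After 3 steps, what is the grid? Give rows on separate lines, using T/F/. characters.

Step 1: 3 trees catch fire, 2 burn out
  TTTTTT
  TTTT.T
  F.TT.T
  .FT.TT
  .FTTTT
Step 2: 3 trees catch fire, 3 burn out
  TTTTTT
  FTTT.T
  ..TT.T
  ..F.TT
  ..FTTT
Step 3: 4 trees catch fire, 3 burn out
  FTTTTT
  .FTT.T
  ..FT.T
  ....TT
  ...FTT

FTTTTT
.FTT.T
..FT.T
....TT
...FTT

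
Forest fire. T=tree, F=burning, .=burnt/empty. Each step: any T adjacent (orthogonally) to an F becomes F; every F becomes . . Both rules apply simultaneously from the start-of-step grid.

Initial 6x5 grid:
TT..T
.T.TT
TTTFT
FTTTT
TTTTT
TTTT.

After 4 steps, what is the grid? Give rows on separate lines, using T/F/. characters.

Step 1: 7 trees catch fire, 2 burn out
  TT..T
  .T.FT
  FTF.F
  .FTFT
  FTTTT
  TTTT.
Step 2: 7 trees catch fire, 7 burn out
  TT..T
  .T..F
  .F...
  ..F.F
  .FTFT
  FTTT.
Step 3: 6 trees catch fire, 7 burn out
  TT..F
  .F...
  .....
  .....
  ..F.F
  .FTF.
Step 4: 2 trees catch fire, 6 burn out
  TF...
  .....
  .....
  .....
  .....
  ..F..

TF...
.....
.....
.....
.....
..F..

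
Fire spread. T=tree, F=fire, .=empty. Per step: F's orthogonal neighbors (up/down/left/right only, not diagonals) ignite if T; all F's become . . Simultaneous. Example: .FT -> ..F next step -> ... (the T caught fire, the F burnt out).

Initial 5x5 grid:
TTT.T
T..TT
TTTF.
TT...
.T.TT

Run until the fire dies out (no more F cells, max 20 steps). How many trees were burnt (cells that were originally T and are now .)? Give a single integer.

Step 1: +2 fires, +1 burnt (F count now 2)
Step 2: +2 fires, +2 burnt (F count now 2)
Step 3: +3 fires, +2 burnt (F count now 3)
Step 4: +3 fires, +3 burnt (F count now 3)
Step 5: +1 fires, +3 burnt (F count now 1)
Step 6: +1 fires, +1 burnt (F count now 1)
Step 7: +1 fires, +1 burnt (F count now 1)
Step 8: +0 fires, +1 burnt (F count now 0)
Fire out after step 8
Initially T: 15, now '.': 23
Total burnt (originally-T cells now '.'): 13

Answer: 13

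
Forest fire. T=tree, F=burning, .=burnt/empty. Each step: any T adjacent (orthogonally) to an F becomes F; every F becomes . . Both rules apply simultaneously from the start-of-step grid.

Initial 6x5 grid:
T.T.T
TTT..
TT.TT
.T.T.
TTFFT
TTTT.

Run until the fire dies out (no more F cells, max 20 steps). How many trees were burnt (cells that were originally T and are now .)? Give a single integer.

Step 1: +5 fires, +2 burnt (F count now 5)
Step 2: +4 fires, +5 burnt (F count now 4)
Step 3: +3 fires, +4 burnt (F count now 3)
Step 4: +2 fires, +3 burnt (F count now 2)
Step 5: +2 fires, +2 burnt (F count now 2)
Step 6: +2 fires, +2 burnt (F count now 2)
Step 7: +0 fires, +2 burnt (F count now 0)
Fire out after step 7
Initially T: 19, now '.': 29
Total burnt (originally-T cells now '.'): 18

Answer: 18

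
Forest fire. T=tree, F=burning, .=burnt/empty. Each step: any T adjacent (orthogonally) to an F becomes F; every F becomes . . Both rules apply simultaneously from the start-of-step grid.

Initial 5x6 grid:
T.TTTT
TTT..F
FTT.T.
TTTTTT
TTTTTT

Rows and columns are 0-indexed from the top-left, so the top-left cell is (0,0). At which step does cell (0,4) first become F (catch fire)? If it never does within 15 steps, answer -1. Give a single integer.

Step 1: cell (0,4)='T' (+4 fires, +2 burnt)
Step 2: cell (0,4)='F' (+6 fires, +4 burnt)
  -> target ignites at step 2
Step 3: cell (0,4)='.' (+4 fires, +6 burnt)
Step 4: cell (0,4)='.' (+3 fires, +4 burnt)
Step 5: cell (0,4)='.' (+2 fires, +3 burnt)
Step 6: cell (0,4)='.' (+3 fires, +2 burnt)
Step 7: cell (0,4)='.' (+1 fires, +3 burnt)
Step 8: cell (0,4)='.' (+0 fires, +1 burnt)
  fire out at step 8

2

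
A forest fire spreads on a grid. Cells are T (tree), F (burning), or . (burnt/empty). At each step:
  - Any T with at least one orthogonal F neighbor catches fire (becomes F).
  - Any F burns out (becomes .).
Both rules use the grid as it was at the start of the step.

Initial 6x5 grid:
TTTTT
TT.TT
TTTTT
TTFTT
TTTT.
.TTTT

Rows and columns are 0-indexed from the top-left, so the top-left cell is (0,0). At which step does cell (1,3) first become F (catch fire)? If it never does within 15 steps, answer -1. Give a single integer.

Step 1: cell (1,3)='T' (+4 fires, +1 burnt)
Step 2: cell (1,3)='T' (+7 fires, +4 burnt)
Step 3: cell (1,3)='F' (+7 fires, +7 burnt)
  -> target ignites at step 3
Step 4: cell (1,3)='.' (+5 fires, +7 burnt)
Step 5: cell (1,3)='.' (+3 fires, +5 burnt)
Step 6: cell (1,3)='.' (+0 fires, +3 burnt)
  fire out at step 6

3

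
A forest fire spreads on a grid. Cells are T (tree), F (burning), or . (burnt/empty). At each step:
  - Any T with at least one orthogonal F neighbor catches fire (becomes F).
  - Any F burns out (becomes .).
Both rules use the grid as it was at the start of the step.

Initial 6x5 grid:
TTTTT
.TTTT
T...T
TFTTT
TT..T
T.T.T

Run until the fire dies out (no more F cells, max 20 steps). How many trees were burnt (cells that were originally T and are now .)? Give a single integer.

Step 1: +3 fires, +1 burnt (F count now 3)
Step 2: +3 fires, +3 burnt (F count now 3)
Step 3: +2 fires, +3 burnt (F count now 2)
Step 4: +2 fires, +2 burnt (F count now 2)
Step 5: +2 fires, +2 burnt (F count now 2)
Step 6: +2 fires, +2 burnt (F count now 2)
Step 7: +2 fires, +2 burnt (F count now 2)
Step 8: +2 fires, +2 burnt (F count now 2)
Step 9: +1 fires, +2 burnt (F count now 1)
Step 10: +1 fires, +1 burnt (F count now 1)
Step 11: +0 fires, +1 burnt (F count now 0)
Fire out after step 11
Initially T: 21, now '.': 29
Total burnt (originally-T cells now '.'): 20

Answer: 20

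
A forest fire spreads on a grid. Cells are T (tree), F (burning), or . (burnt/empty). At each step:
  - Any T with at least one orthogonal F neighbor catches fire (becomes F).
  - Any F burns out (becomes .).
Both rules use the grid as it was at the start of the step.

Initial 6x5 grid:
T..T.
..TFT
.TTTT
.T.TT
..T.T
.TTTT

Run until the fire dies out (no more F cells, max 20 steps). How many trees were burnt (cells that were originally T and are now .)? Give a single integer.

Answer: 16

Derivation:
Step 1: +4 fires, +1 burnt (F count now 4)
Step 2: +3 fires, +4 burnt (F count now 3)
Step 3: +2 fires, +3 burnt (F count now 2)
Step 4: +2 fires, +2 burnt (F count now 2)
Step 5: +1 fires, +2 burnt (F count now 1)
Step 6: +1 fires, +1 burnt (F count now 1)
Step 7: +1 fires, +1 burnt (F count now 1)
Step 8: +2 fires, +1 burnt (F count now 2)
Step 9: +0 fires, +2 burnt (F count now 0)
Fire out after step 9
Initially T: 17, now '.': 29
Total burnt (originally-T cells now '.'): 16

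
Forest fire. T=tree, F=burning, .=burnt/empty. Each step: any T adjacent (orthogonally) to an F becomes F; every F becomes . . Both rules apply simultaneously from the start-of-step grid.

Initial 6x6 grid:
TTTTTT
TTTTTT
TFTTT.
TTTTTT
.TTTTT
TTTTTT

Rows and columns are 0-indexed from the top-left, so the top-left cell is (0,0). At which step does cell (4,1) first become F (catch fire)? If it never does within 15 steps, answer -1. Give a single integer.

Step 1: cell (4,1)='T' (+4 fires, +1 burnt)
Step 2: cell (4,1)='F' (+7 fires, +4 burnt)
  -> target ignites at step 2
Step 3: cell (4,1)='.' (+7 fires, +7 burnt)
Step 4: cell (4,1)='.' (+6 fires, +7 burnt)
Step 5: cell (4,1)='.' (+5 fires, +6 burnt)
Step 6: cell (4,1)='.' (+3 fires, +5 burnt)
Step 7: cell (4,1)='.' (+1 fires, +3 burnt)
Step 8: cell (4,1)='.' (+0 fires, +1 burnt)
  fire out at step 8

2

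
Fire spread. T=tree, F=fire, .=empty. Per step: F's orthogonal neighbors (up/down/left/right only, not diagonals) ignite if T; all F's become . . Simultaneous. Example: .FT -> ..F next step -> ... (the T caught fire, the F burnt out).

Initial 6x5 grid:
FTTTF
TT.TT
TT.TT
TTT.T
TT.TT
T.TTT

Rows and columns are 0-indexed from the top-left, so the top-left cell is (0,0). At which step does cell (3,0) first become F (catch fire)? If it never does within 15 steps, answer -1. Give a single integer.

Step 1: cell (3,0)='T' (+4 fires, +2 burnt)
Step 2: cell (3,0)='T' (+5 fires, +4 burnt)
Step 3: cell (3,0)='F' (+4 fires, +5 burnt)
  -> target ignites at step 3
Step 4: cell (3,0)='.' (+3 fires, +4 burnt)
Step 5: cell (3,0)='.' (+5 fires, +3 burnt)
Step 6: cell (3,0)='.' (+1 fires, +5 burnt)
Step 7: cell (3,0)='.' (+1 fires, +1 burnt)
Step 8: cell (3,0)='.' (+0 fires, +1 burnt)
  fire out at step 8

3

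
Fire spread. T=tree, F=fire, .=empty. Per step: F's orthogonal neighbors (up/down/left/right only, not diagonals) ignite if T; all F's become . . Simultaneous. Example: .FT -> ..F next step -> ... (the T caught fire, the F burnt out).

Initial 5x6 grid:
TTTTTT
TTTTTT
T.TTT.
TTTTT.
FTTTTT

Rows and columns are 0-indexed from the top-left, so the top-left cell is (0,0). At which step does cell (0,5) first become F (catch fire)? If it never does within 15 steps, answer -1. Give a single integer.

Step 1: cell (0,5)='T' (+2 fires, +1 burnt)
Step 2: cell (0,5)='T' (+3 fires, +2 burnt)
Step 3: cell (0,5)='T' (+3 fires, +3 burnt)
Step 4: cell (0,5)='T' (+5 fires, +3 burnt)
Step 5: cell (0,5)='T' (+5 fires, +5 burnt)
Step 6: cell (0,5)='T' (+3 fires, +5 burnt)
Step 7: cell (0,5)='T' (+2 fires, +3 burnt)
Step 8: cell (0,5)='T' (+2 fires, +2 burnt)
Step 9: cell (0,5)='F' (+1 fires, +2 burnt)
  -> target ignites at step 9
Step 10: cell (0,5)='.' (+0 fires, +1 burnt)
  fire out at step 10

9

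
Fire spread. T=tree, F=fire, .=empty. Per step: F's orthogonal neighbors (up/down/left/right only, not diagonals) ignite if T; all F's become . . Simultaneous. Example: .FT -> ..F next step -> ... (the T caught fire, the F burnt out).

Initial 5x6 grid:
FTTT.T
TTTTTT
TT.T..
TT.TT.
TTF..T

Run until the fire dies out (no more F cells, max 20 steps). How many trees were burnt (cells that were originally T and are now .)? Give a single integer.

Step 1: +3 fires, +2 burnt (F count now 3)
Step 2: +5 fires, +3 burnt (F count now 5)
Step 3: +4 fires, +5 burnt (F count now 4)
Step 4: +1 fires, +4 burnt (F count now 1)
Step 5: +2 fires, +1 burnt (F count now 2)
Step 6: +2 fires, +2 burnt (F count now 2)
Step 7: +2 fires, +2 burnt (F count now 2)
Step 8: +0 fires, +2 burnt (F count now 0)
Fire out after step 8
Initially T: 20, now '.': 29
Total burnt (originally-T cells now '.'): 19

Answer: 19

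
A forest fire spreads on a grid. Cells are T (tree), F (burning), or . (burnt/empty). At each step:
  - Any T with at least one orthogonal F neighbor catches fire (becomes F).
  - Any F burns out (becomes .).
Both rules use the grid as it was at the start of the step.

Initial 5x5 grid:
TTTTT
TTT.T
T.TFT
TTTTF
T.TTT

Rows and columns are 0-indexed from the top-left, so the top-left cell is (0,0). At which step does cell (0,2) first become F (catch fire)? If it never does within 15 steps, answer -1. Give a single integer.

Step 1: cell (0,2)='T' (+4 fires, +2 burnt)
Step 2: cell (0,2)='T' (+4 fires, +4 burnt)
Step 3: cell (0,2)='F' (+5 fires, +4 burnt)
  -> target ignites at step 3
Step 4: cell (0,2)='.' (+4 fires, +5 burnt)
Step 5: cell (0,2)='.' (+3 fires, +4 burnt)
Step 6: cell (0,2)='.' (+0 fires, +3 burnt)
  fire out at step 6

3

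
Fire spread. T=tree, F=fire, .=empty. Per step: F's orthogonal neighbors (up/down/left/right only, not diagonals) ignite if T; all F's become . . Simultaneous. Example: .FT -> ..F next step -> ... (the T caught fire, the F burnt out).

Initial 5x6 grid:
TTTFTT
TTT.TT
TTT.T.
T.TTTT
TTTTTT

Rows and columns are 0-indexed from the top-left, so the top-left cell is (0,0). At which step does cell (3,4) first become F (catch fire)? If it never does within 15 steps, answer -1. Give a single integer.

Step 1: cell (3,4)='T' (+2 fires, +1 burnt)
Step 2: cell (3,4)='T' (+4 fires, +2 burnt)
Step 3: cell (3,4)='T' (+5 fires, +4 burnt)
Step 4: cell (3,4)='F' (+4 fires, +5 burnt)
  -> target ignites at step 4
Step 5: cell (3,4)='.' (+5 fires, +4 burnt)
Step 6: cell (3,4)='.' (+4 fires, +5 burnt)
Step 7: cell (3,4)='.' (+1 fires, +4 burnt)
Step 8: cell (3,4)='.' (+0 fires, +1 burnt)
  fire out at step 8

4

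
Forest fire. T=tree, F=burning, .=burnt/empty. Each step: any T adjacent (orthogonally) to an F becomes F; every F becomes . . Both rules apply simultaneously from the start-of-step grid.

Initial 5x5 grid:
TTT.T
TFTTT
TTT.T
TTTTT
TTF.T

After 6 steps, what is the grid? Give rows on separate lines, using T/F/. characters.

Step 1: 6 trees catch fire, 2 burn out
  TFT.T
  F.FTT
  TFT.T
  TTFTT
  TF..T
Step 2: 8 trees catch fire, 6 burn out
  F.F.T
  ...FT
  F.F.T
  TF.FT
  F...T
Step 3: 3 trees catch fire, 8 burn out
  ....T
  ....F
  ....T
  F...F
  ....T
Step 4: 3 trees catch fire, 3 burn out
  ....F
  .....
  ....F
  .....
  ....F
Step 5: 0 trees catch fire, 3 burn out
  .....
  .....
  .....
  .....
  .....
Step 6: 0 trees catch fire, 0 burn out
  .....
  .....
  .....
  .....
  .....

.....
.....
.....
.....
.....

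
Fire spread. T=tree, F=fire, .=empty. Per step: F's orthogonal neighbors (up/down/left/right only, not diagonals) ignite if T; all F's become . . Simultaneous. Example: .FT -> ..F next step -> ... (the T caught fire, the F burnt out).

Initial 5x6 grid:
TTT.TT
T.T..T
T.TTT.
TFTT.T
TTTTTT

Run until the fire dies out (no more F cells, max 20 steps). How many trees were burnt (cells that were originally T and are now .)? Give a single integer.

Answer: 19

Derivation:
Step 1: +3 fires, +1 burnt (F count now 3)
Step 2: +5 fires, +3 burnt (F count now 5)
Step 3: +4 fires, +5 burnt (F count now 4)
Step 4: +4 fires, +4 burnt (F count now 4)
Step 5: +2 fires, +4 burnt (F count now 2)
Step 6: +1 fires, +2 burnt (F count now 1)
Step 7: +0 fires, +1 burnt (F count now 0)
Fire out after step 7
Initially T: 22, now '.': 27
Total burnt (originally-T cells now '.'): 19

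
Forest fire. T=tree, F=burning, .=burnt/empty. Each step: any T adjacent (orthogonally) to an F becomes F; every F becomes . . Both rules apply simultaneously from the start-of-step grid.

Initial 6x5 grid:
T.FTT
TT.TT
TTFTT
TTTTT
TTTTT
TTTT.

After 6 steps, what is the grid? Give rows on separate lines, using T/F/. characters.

Step 1: 4 trees catch fire, 2 burn out
  T..FT
  TT.TT
  TF.FT
  TTFTT
  TTTTT
  TTTT.
Step 2: 8 trees catch fire, 4 burn out
  T...F
  TF.FT
  F...F
  TF.FT
  TTFTT
  TTTT.
Step 3: 7 trees catch fire, 8 burn out
  T....
  F...F
  .....
  F...F
  TF.FT
  TTFT.
Step 4: 5 trees catch fire, 7 burn out
  F....
  .....
  .....
  .....
  F...F
  TF.F.
Step 5: 1 trees catch fire, 5 burn out
  .....
  .....
  .....
  .....
  .....
  F....
Step 6: 0 trees catch fire, 1 burn out
  .....
  .....
  .....
  .....
  .....
  .....

.....
.....
.....
.....
.....
.....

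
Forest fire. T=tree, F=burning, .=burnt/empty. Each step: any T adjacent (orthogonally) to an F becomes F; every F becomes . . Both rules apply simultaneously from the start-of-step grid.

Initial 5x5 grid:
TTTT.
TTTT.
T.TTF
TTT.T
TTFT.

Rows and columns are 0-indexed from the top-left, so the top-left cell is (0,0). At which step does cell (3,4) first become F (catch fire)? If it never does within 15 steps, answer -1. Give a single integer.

Step 1: cell (3,4)='F' (+5 fires, +2 burnt)
  -> target ignites at step 1
Step 2: cell (3,4)='.' (+4 fires, +5 burnt)
Step 3: cell (3,4)='.' (+3 fires, +4 burnt)
Step 4: cell (3,4)='.' (+3 fires, +3 burnt)
Step 5: cell (3,4)='.' (+2 fires, +3 burnt)
Step 6: cell (3,4)='.' (+1 fires, +2 burnt)
Step 7: cell (3,4)='.' (+0 fires, +1 burnt)
  fire out at step 7

1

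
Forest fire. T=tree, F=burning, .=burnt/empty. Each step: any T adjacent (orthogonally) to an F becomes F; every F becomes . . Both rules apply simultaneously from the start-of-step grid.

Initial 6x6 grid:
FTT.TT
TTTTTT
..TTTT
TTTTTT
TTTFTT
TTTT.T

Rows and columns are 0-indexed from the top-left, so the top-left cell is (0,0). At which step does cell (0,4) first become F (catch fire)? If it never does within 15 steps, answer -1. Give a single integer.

Step 1: cell (0,4)='T' (+6 fires, +2 burnt)
Step 2: cell (0,4)='T' (+8 fires, +6 burnt)
Step 3: cell (0,4)='T' (+9 fires, +8 burnt)
Step 4: cell (0,4)='T' (+4 fires, +9 burnt)
Step 5: cell (0,4)='F' (+2 fires, +4 burnt)
  -> target ignites at step 5
Step 6: cell (0,4)='.' (+1 fires, +2 burnt)
Step 7: cell (0,4)='.' (+0 fires, +1 burnt)
  fire out at step 7

5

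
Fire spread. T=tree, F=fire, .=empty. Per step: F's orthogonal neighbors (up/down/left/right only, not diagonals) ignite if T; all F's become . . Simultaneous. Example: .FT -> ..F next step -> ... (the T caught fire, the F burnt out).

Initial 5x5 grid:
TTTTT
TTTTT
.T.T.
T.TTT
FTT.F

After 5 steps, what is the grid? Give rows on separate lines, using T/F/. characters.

Step 1: 3 trees catch fire, 2 burn out
  TTTTT
  TTTTT
  .T.T.
  F.TTF
  .FT..
Step 2: 2 trees catch fire, 3 burn out
  TTTTT
  TTTTT
  .T.T.
  ..TF.
  ..F..
Step 3: 2 trees catch fire, 2 burn out
  TTTTT
  TTTTT
  .T.F.
  ..F..
  .....
Step 4: 1 trees catch fire, 2 burn out
  TTTTT
  TTTFT
  .T...
  .....
  .....
Step 5: 3 trees catch fire, 1 burn out
  TTTFT
  TTF.F
  .T...
  .....
  .....

TTTFT
TTF.F
.T...
.....
.....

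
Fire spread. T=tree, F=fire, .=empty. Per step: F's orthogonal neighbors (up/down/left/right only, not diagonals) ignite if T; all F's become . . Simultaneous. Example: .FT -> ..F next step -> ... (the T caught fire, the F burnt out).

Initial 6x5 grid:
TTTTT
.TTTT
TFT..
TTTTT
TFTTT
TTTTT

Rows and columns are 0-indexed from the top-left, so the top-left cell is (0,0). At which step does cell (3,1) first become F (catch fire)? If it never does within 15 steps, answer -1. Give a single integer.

Step 1: cell (3,1)='F' (+7 fires, +2 burnt)
  -> target ignites at step 1
Step 2: cell (3,1)='.' (+7 fires, +7 burnt)
Step 3: cell (3,1)='.' (+6 fires, +7 burnt)
Step 4: cell (3,1)='.' (+4 fires, +6 burnt)
Step 5: cell (3,1)='.' (+1 fires, +4 burnt)
Step 6: cell (3,1)='.' (+0 fires, +1 burnt)
  fire out at step 6

1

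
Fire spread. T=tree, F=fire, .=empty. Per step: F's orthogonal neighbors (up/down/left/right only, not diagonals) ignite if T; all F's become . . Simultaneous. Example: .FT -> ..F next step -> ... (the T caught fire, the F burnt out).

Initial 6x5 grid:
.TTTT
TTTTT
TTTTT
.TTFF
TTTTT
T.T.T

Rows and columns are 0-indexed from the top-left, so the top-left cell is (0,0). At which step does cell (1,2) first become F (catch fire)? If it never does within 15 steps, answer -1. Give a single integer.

Step 1: cell (1,2)='T' (+5 fires, +2 burnt)
Step 2: cell (1,2)='T' (+6 fires, +5 burnt)
Step 3: cell (1,2)='F' (+6 fires, +6 burnt)
  -> target ignites at step 3
Step 4: cell (1,2)='.' (+4 fires, +6 burnt)
Step 5: cell (1,2)='.' (+3 fires, +4 burnt)
Step 6: cell (1,2)='.' (+0 fires, +3 burnt)
  fire out at step 6

3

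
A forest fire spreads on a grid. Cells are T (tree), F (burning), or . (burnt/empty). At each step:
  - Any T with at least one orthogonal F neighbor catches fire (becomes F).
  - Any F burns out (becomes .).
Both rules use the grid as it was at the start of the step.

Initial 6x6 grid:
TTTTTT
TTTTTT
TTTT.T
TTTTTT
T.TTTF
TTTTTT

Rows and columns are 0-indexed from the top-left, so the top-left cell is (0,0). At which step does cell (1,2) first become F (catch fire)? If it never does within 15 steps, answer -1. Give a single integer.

Step 1: cell (1,2)='T' (+3 fires, +1 burnt)
Step 2: cell (1,2)='T' (+4 fires, +3 burnt)
Step 3: cell (1,2)='T' (+4 fires, +4 burnt)
Step 4: cell (1,2)='T' (+5 fires, +4 burnt)
Step 5: cell (1,2)='T' (+5 fires, +5 burnt)
Step 6: cell (1,2)='F' (+5 fires, +5 burnt)
  -> target ignites at step 6
Step 7: cell (1,2)='.' (+4 fires, +5 burnt)
Step 8: cell (1,2)='.' (+2 fires, +4 burnt)
Step 9: cell (1,2)='.' (+1 fires, +2 burnt)
Step 10: cell (1,2)='.' (+0 fires, +1 burnt)
  fire out at step 10

6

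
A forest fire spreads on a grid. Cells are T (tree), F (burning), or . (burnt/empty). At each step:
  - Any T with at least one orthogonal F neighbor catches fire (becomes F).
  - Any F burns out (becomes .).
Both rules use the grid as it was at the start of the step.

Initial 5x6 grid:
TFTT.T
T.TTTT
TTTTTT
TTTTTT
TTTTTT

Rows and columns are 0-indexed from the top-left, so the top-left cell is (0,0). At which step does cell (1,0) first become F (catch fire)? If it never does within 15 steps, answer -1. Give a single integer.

Step 1: cell (1,0)='T' (+2 fires, +1 burnt)
Step 2: cell (1,0)='F' (+3 fires, +2 burnt)
  -> target ignites at step 2
Step 3: cell (1,0)='.' (+3 fires, +3 burnt)
Step 4: cell (1,0)='.' (+5 fires, +3 burnt)
Step 5: cell (1,0)='.' (+6 fires, +5 burnt)
Step 6: cell (1,0)='.' (+5 fires, +6 burnt)
Step 7: cell (1,0)='.' (+2 fires, +5 burnt)
Step 8: cell (1,0)='.' (+1 fires, +2 burnt)
Step 9: cell (1,0)='.' (+0 fires, +1 burnt)
  fire out at step 9

2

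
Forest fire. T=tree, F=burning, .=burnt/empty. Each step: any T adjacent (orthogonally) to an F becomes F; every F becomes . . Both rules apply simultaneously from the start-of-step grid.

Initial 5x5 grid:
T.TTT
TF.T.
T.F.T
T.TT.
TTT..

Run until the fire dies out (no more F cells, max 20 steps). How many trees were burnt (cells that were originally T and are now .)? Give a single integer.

Step 1: +2 fires, +2 burnt (F count now 2)
Step 2: +4 fires, +2 burnt (F count now 4)
Step 3: +2 fires, +4 burnt (F count now 2)
Step 4: +1 fires, +2 burnt (F count now 1)
Step 5: +0 fires, +1 burnt (F count now 0)
Fire out after step 5
Initially T: 14, now '.': 20
Total burnt (originally-T cells now '.'): 9

Answer: 9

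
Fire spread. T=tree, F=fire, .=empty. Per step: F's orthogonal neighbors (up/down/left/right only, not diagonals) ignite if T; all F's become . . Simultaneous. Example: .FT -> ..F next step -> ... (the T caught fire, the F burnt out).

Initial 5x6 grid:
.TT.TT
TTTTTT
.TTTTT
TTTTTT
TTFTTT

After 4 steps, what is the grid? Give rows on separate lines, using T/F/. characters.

Step 1: 3 trees catch fire, 1 burn out
  .TT.TT
  TTTTTT
  .TTTTT
  TTFTTT
  TF.FTT
Step 2: 5 trees catch fire, 3 burn out
  .TT.TT
  TTTTTT
  .TFTTT
  TF.FTT
  F...FT
Step 3: 6 trees catch fire, 5 burn out
  .TT.TT
  TTFTTT
  .F.FTT
  F...FT
  .....F
Step 4: 5 trees catch fire, 6 burn out
  .TF.TT
  TF.FTT
  ....FT
  .....F
  ......

.TF.TT
TF.FTT
....FT
.....F
......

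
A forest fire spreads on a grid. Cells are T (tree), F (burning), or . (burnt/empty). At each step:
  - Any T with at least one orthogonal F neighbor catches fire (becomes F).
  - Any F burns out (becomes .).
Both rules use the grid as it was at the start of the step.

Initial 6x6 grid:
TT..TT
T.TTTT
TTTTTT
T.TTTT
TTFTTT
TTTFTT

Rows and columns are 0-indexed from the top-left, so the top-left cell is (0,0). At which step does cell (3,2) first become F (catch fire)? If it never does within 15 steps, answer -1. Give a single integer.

Step 1: cell (3,2)='F' (+5 fires, +2 burnt)
  -> target ignites at step 1
Step 2: cell (3,2)='.' (+6 fires, +5 burnt)
Step 3: cell (3,2)='.' (+7 fires, +6 burnt)
Step 4: cell (3,2)='.' (+4 fires, +7 burnt)
Step 5: cell (3,2)='.' (+3 fires, +4 burnt)
Step 6: cell (3,2)='.' (+3 fires, +3 burnt)
Step 7: cell (3,2)='.' (+2 fires, +3 burnt)
Step 8: cell (3,2)='.' (+0 fires, +2 burnt)
  fire out at step 8

1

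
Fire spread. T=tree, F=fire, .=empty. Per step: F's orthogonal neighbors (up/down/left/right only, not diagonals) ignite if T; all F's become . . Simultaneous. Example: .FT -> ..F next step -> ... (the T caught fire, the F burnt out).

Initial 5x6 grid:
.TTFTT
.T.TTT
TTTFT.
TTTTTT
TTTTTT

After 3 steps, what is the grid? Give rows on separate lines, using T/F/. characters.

Step 1: 6 trees catch fire, 2 burn out
  .TF.FT
  .T.FTT
  TTF.F.
  TTTFTT
  TTTTTT
Step 2: 7 trees catch fire, 6 burn out
  .F...F
  .T..FT
  TF....
  TTF.FT
  TTTFTT
Step 3: 7 trees catch fire, 7 burn out
  ......
  .F...F
  F.....
  TF...F
  TTF.FT

......
.F...F
F.....
TF...F
TTF.FT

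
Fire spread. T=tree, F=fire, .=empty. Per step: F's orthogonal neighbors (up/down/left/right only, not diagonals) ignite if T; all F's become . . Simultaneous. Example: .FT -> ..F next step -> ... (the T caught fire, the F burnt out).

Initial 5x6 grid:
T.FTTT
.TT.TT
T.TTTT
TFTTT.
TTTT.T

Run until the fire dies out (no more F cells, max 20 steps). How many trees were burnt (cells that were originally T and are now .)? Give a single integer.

Answer: 20

Derivation:
Step 1: +5 fires, +2 burnt (F count now 5)
Step 2: +7 fires, +5 burnt (F count now 7)
Step 3: +5 fires, +7 burnt (F count now 5)
Step 4: +2 fires, +5 burnt (F count now 2)
Step 5: +1 fires, +2 burnt (F count now 1)
Step 6: +0 fires, +1 burnt (F count now 0)
Fire out after step 6
Initially T: 22, now '.': 28
Total burnt (originally-T cells now '.'): 20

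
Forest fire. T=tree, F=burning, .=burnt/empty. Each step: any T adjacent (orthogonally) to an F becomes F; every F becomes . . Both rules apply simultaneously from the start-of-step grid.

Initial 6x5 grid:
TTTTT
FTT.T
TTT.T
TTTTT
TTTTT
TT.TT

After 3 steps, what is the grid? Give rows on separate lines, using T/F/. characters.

Step 1: 3 trees catch fire, 1 burn out
  FTTTT
  .FT.T
  FTT.T
  TTTTT
  TTTTT
  TT.TT
Step 2: 4 trees catch fire, 3 burn out
  .FTTT
  ..F.T
  .FT.T
  FTTTT
  TTTTT
  TT.TT
Step 3: 4 trees catch fire, 4 burn out
  ..FTT
  ....T
  ..F.T
  .FTTT
  FTTTT
  TT.TT

..FTT
....T
..F.T
.FTTT
FTTTT
TT.TT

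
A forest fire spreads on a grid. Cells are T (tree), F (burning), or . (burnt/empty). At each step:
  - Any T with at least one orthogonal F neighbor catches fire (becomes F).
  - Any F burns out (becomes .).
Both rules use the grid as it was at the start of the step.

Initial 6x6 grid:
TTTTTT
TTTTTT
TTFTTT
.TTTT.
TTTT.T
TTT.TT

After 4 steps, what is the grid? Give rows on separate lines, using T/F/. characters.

Step 1: 4 trees catch fire, 1 burn out
  TTTTTT
  TTFTTT
  TF.FTT
  .TFTT.
  TTTT.T
  TTT.TT
Step 2: 8 trees catch fire, 4 burn out
  TTFTTT
  TF.FTT
  F...FT
  .F.FT.
  TTFT.T
  TTT.TT
Step 3: 9 trees catch fire, 8 burn out
  TF.FTT
  F...FT
  .....F
  ....F.
  TF.F.T
  TTF.TT
Step 4: 5 trees catch fire, 9 burn out
  F...FT
  .....F
  ......
  ......
  F....T
  TF..TT

F...FT
.....F
......
......
F....T
TF..TT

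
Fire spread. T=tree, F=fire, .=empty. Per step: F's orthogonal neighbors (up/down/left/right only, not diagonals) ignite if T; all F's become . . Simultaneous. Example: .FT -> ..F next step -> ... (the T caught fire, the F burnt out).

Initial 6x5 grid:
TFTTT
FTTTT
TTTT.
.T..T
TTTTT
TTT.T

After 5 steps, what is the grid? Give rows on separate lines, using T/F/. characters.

Step 1: 4 trees catch fire, 2 burn out
  F.FTT
  .FTTT
  FTTT.
  .T..T
  TTTTT
  TTT.T
Step 2: 3 trees catch fire, 4 burn out
  ...FT
  ..FTT
  .FTT.
  .T..T
  TTTTT
  TTT.T
Step 3: 4 trees catch fire, 3 burn out
  ....F
  ...FT
  ..FT.
  .F..T
  TTTTT
  TTT.T
Step 4: 3 trees catch fire, 4 burn out
  .....
  ....F
  ...F.
  ....T
  TFTTT
  TTT.T
Step 5: 3 trees catch fire, 3 burn out
  .....
  .....
  .....
  ....T
  F.FTT
  TFT.T

.....
.....
.....
....T
F.FTT
TFT.T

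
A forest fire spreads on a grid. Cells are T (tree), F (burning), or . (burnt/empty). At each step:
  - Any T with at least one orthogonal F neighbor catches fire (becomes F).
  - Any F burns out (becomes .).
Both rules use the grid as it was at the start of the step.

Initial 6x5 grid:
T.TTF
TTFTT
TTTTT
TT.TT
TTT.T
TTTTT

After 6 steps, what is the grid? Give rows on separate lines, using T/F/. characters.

Step 1: 6 trees catch fire, 2 burn out
  T.FF.
  TF.FF
  TTFTT
  TT.TT
  TTT.T
  TTTTT
Step 2: 4 trees catch fire, 6 burn out
  T....
  F....
  TF.FF
  TT.TT
  TTT.T
  TTTTT
Step 3: 5 trees catch fire, 4 burn out
  F....
  .....
  F....
  TF.FF
  TTT.T
  TTTTT
Step 4: 3 trees catch fire, 5 burn out
  .....
  .....
  .....
  F....
  TFT.F
  TTTTT
Step 5: 4 trees catch fire, 3 burn out
  .....
  .....
  .....
  .....
  F.F..
  TFTTF
Step 6: 3 trees catch fire, 4 burn out
  .....
  .....
  .....
  .....
  .....
  F.FF.

.....
.....
.....
.....
.....
F.FF.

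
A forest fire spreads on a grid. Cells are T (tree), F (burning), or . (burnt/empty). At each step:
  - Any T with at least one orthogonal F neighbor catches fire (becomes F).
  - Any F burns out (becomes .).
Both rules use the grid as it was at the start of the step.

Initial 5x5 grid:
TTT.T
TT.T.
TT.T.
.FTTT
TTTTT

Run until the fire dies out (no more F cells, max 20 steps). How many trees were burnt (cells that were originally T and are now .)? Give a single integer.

Answer: 17

Derivation:
Step 1: +3 fires, +1 burnt (F count now 3)
Step 2: +5 fires, +3 burnt (F count now 5)
Step 3: +5 fires, +5 burnt (F count now 5)
Step 4: +4 fires, +5 burnt (F count now 4)
Step 5: +0 fires, +4 burnt (F count now 0)
Fire out after step 5
Initially T: 18, now '.': 24
Total burnt (originally-T cells now '.'): 17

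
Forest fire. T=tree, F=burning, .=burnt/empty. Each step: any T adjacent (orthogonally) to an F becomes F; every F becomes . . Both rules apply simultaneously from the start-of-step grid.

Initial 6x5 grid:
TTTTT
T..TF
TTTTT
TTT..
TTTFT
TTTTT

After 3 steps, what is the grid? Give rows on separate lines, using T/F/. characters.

Step 1: 6 trees catch fire, 2 burn out
  TTTTF
  T..F.
  TTTTF
  TTT..
  TTF.F
  TTTFT
Step 2: 6 trees catch fire, 6 burn out
  TTTF.
  T....
  TTTF.
  TTF..
  TF...
  TTF.F
Step 3: 5 trees catch fire, 6 burn out
  TTF..
  T....
  TTF..
  TF...
  F....
  TF...

TTF..
T....
TTF..
TF...
F....
TF...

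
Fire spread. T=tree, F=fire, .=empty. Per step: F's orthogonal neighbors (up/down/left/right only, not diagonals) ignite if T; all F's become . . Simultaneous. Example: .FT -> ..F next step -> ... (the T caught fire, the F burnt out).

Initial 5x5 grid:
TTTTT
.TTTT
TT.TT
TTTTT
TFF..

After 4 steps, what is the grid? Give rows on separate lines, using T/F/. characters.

Step 1: 3 trees catch fire, 2 burn out
  TTTTT
  .TTTT
  TT.TT
  TFFTT
  F....
Step 2: 3 trees catch fire, 3 burn out
  TTTTT
  .TTTT
  TF.TT
  F..FT
  .....
Step 3: 4 trees catch fire, 3 burn out
  TTTTT
  .FTTT
  F..FT
  ....F
  .....
Step 4: 4 trees catch fire, 4 burn out
  TFTTT
  ..FFT
  ....F
  .....
  .....

TFTTT
..FFT
....F
.....
.....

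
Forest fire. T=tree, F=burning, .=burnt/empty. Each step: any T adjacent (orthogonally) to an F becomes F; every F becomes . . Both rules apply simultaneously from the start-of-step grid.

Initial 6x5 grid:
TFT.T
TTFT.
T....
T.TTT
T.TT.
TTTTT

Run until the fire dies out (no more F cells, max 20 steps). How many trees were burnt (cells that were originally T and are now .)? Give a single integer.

Answer: 18

Derivation:
Step 1: +4 fires, +2 burnt (F count now 4)
Step 2: +1 fires, +4 burnt (F count now 1)
Step 3: +1 fires, +1 burnt (F count now 1)
Step 4: +1 fires, +1 burnt (F count now 1)
Step 5: +1 fires, +1 burnt (F count now 1)
Step 6: +1 fires, +1 burnt (F count now 1)
Step 7: +1 fires, +1 burnt (F count now 1)
Step 8: +1 fires, +1 burnt (F count now 1)
Step 9: +2 fires, +1 burnt (F count now 2)
Step 10: +3 fires, +2 burnt (F count now 3)
Step 11: +1 fires, +3 burnt (F count now 1)
Step 12: +1 fires, +1 burnt (F count now 1)
Step 13: +0 fires, +1 burnt (F count now 0)
Fire out after step 13
Initially T: 19, now '.': 29
Total burnt (originally-T cells now '.'): 18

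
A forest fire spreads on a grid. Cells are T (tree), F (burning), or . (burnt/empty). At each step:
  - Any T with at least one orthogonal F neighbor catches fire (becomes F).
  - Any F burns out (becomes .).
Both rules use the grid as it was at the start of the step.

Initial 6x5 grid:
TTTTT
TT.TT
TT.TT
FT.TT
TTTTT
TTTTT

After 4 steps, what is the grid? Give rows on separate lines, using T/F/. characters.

Step 1: 3 trees catch fire, 1 burn out
  TTTTT
  TT.TT
  FT.TT
  .F.TT
  FTTTT
  TTTTT
Step 2: 4 trees catch fire, 3 burn out
  TTTTT
  FT.TT
  .F.TT
  ...TT
  .FTTT
  FTTTT
Step 3: 4 trees catch fire, 4 burn out
  FTTTT
  .F.TT
  ...TT
  ...TT
  ..FTT
  .FTTT
Step 4: 3 trees catch fire, 4 burn out
  .FTTT
  ...TT
  ...TT
  ...TT
  ...FT
  ..FTT

.FTTT
...TT
...TT
...TT
...FT
..FTT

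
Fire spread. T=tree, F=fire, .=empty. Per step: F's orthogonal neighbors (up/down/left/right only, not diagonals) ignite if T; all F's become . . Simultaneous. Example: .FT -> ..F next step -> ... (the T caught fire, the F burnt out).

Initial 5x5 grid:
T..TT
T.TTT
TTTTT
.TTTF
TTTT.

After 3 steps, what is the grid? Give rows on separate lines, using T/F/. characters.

Step 1: 2 trees catch fire, 1 burn out
  T..TT
  T.TTT
  TTTTF
  .TTF.
  TTTT.
Step 2: 4 trees catch fire, 2 burn out
  T..TT
  T.TTF
  TTTF.
  .TF..
  TTTF.
Step 3: 5 trees catch fire, 4 burn out
  T..TF
  T.TF.
  TTF..
  .F...
  TTF..

T..TF
T.TF.
TTF..
.F...
TTF..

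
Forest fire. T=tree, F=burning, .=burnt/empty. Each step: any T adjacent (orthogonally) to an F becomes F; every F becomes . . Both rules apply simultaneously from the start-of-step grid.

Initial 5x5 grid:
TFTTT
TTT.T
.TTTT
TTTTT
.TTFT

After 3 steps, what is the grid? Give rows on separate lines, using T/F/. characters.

Step 1: 6 trees catch fire, 2 burn out
  F.FTT
  TFT.T
  .TTTT
  TTTFT
  .TF.F
Step 2: 8 trees catch fire, 6 burn out
  ...FT
  F.F.T
  .FTFT
  TTF.F
  .F...
Step 3: 4 trees catch fire, 8 burn out
  ....F
  ....T
  ..F.F
  TF...
  .....

....F
....T
..F.F
TF...
.....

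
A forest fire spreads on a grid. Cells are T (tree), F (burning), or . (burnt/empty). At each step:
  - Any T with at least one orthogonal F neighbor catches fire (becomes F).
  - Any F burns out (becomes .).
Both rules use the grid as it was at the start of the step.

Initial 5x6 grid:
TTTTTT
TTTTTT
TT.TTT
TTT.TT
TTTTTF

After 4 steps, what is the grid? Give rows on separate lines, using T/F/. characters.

Step 1: 2 trees catch fire, 1 burn out
  TTTTTT
  TTTTTT
  TT.TTT
  TTT.TF
  TTTTF.
Step 2: 3 trees catch fire, 2 burn out
  TTTTTT
  TTTTTT
  TT.TTF
  TTT.F.
  TTTF..
Step 3: 3 trees catch fire, 3 burn out
  TTTTTT
  TTTTTF
  TT.TF.
  TTT...
  TTF...
Step 4: 5 trees catch fire, 3 burn out
  TTTTTF
  TTTTF.
  TT.F..
  TTF...
  TF....

TTTTTF
TTTTF.
TT.F..
TTF...
TF....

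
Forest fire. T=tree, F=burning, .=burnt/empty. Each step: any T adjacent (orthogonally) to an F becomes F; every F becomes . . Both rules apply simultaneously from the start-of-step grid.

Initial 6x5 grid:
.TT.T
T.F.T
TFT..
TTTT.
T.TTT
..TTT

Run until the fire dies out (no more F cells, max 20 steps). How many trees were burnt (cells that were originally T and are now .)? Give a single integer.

Answer: 16

Derivation:
Step 1: +4 fires, +2 burnt (F count now 4)
Step 2: +4 fires, +4 burnt (F count now 4)
Step 3: +3 fires, +4 burnt (F count now 3)
Step 4: +2 fires, +3 burnt (F count now 2)
Step 5: +2 fires, +2 burnt (F count now 2)
Step 6: +1 fires, +2 burnt (F count now 1)
Step 7: +0 fires, +1 burnt (F count now 0)
Fire out after step 7
Initially T: 18, now '.': 28
Total burnt (originally-T cells now '.'): 16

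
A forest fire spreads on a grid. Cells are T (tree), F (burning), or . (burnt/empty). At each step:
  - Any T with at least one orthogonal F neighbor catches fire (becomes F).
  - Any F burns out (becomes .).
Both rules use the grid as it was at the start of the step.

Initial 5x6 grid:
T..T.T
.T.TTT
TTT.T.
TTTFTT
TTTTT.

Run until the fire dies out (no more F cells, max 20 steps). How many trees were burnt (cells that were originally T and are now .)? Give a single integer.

Step 1: +3 fires, +1 burnt (F count now 3)
Step 2: +6 fires, +3 burnt (F count now 6)
Step 3: +4 fires, +6 burnt (F count now 4)
Step 4: +5 fires, +4 burnt (F count now 5)
Step 5: +2 fires, +5 burnt (F count now 2)
Step 6: +0 fires, +2 burnt (F count now 0)
Fire out after step 6
Initially T: 21, now '.': 29
Total burnt (originally-T cells now '.'): 20

Answer: 20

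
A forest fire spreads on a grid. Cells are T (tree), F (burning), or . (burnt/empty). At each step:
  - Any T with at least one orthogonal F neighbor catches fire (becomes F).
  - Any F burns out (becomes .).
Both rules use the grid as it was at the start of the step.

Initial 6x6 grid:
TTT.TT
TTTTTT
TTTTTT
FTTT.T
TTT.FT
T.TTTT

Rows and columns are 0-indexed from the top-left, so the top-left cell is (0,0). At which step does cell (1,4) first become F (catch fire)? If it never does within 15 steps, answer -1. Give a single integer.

Step 1: cell (1,4)='T' (+5 fires, +2 burnt)
Step 2: cell (1,4)='T' (+8 fires, +5 burnt)
Step 3: cell (1,4)='T' (+7 fires, +8 burnt)
Step 4: cell (1,4)='T' (+5 fires, +7 burnt)
Step 5: cell (1,4)='F' (+4 fires, +5 burnt)
  -> target ignites at step 5
Step 6: cell (1,4)='.' (+1 fires, +4 burnt)
Step 7: cell (1,4)='.' (+0 fires, +1 burnt)
  fire out at step 7

5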